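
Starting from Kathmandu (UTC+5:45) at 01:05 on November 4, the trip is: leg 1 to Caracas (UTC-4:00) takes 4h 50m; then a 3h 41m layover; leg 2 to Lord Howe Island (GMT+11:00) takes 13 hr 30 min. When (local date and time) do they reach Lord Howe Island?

04:21 on November 5

Convert departure to UTC: 01:05 − 5:45 = 19:20 UTC on Nov 3.
Add 4 hours 50 minutes leg 1 → 00:10 UTC (Nov 4).
Add 3 hours 41 minutes layover in Caracas → 03:51 UTC.
Add 13 hours 30 minutes leg 2 → 17:21 UTC.
Lord Howe Island is UTC+11:00, so local arrival = 17:21 + 11:00 = 04:21 on Nov 5.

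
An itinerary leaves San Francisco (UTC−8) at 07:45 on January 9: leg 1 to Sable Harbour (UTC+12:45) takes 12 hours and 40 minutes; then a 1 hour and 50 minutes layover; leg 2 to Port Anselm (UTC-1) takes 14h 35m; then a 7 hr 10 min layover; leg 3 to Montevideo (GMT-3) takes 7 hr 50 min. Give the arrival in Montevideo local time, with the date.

08:50 on January 11

Convert departure to UTC: 07:45 + 8:00 = 15:45 UTC on Jan 9.
Add 12 hours 40 minutes leg 1 → 04:25 UTC (Jan 10).
Add 1 hour 50 minutes layover in Sable Harbour → 06:15 UTC.
Add 14 hours and 35 minutes leg 2 → 20:50 UTC.
Add 7 hours and 10 minutes layover in Port Anselm → 04:00 UTC (Jan 11).
Add 7 hours 50 minutes leg 3 → 11:50 UTC.
Montevideo is UTC−3:00, so local arrival = 11:50 − 3:00 = 08:50 on Jan 11.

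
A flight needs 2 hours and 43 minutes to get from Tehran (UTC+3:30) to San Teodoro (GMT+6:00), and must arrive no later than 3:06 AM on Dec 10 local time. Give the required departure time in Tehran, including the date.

Target arrival in UTC: 3:06 AM − 6:00 = 9:06 PM on Dec 9.
Subtract 2 hours and 43 minutes → departure 6:23 PM UTC on Dec 9.
Tehran is UTC+3:30: 6:23 PM + 3:30 = 9:53 PM on Dec 9.

9:53 PM on December 9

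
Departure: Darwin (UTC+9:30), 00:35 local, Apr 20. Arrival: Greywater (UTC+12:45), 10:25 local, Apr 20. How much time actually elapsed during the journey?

Greywater is 3:15 ahead of Darwin.
Clock-face elapsed time (ignoring zones) is 9 hours 50 minutes.
Actual elapsed = 9 hours 50 minutes − 3:15 = 6 hours 35 minutes.

6 hours 35 minutes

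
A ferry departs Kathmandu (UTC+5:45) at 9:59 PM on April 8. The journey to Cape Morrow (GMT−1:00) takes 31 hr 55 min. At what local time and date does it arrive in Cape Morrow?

Convert departure to UTC: 9:59 PM − 5:45 = 4:14 PM UTC on Apr 8.
Add 31 hours and 55 minutes travel time → 12:09 AM UTC (Apr 10).
Cape Morrow is UTC−1:00, so local arrival = 12:09 AM − 1:00 = 11:09 PM on Apr 9.

11:09 PM on April 9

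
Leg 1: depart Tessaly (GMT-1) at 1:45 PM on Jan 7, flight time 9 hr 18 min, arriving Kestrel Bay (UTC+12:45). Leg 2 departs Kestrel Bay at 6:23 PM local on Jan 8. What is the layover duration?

5 hours 35 minutes

Convert departure to UTC: 1:45 PM + 1:00 = 2:45 PM UTC on Jan 7.
Add 9 hours and 18 minutes flight time → 12:03 AM UTC (Jan 8).
Kestrel Bay is UTC+12:45, so local arrival = 12:03 AM + 12:45 = 12:48 PM on Jan 8.
Layover = 6:23 PM − 12:48 PM = 5 hours 35 minutes.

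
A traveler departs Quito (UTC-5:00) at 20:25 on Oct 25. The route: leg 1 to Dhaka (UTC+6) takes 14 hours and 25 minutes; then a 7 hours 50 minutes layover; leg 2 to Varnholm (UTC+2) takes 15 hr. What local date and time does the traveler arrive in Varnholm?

16:40 on October 27

Convert departure to UTC: 20:25 + 5:00 = 01:25 UTC on Oct 26.
Add 14 hours and 25 minutes leg 1 → 15:50 UTC.
Add 7 hours and 50 minutes layover in Dhaka → 23:40 UTC.
Add 15 hours leg 2 → 14:40 UTC (Oct 27).
Varnholm is UTC+2:00, so local arrival = 14:40 + 2:00 = 16:40 on Oct 27.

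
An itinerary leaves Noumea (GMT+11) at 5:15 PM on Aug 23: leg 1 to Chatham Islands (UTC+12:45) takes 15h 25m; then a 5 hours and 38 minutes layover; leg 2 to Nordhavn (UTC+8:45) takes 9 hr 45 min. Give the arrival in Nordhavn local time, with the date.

9:48 PM on August 24

Convert departure to UTC: 5:15 PM − 11:00 = 6:15 AM UTC on Aug 23.
Add 15 hours and 25 minutes leg 1 → 9:40 PM UTC.
Add 5 hours and 38 minutes layover in Chatham Islands → 3:18 AM UTC (Aug 24).
Add 9 hours 45 minutes leg 2 → 1:03 PM UTC.
Nordhavn is UTC+8:45, so local arrival = 1:03 PM + 8:45 = 9:48 PM on Aug 24.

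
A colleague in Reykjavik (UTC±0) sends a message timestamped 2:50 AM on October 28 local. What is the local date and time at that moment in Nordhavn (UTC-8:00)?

Reykjavik is UTC+0 so that is 2:50 AM UTC.
Nordhavn is UTC−8:00: 2:50 AM − 8:00 = 6:50 PM on Oct 27.

6:50 PM on October 27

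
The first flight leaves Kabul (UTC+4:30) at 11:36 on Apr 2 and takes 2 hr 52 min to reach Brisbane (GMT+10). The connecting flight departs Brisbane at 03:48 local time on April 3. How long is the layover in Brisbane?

7 hours 50 minutes

Convert departure to UTC: 11:36 − 4:30 = 07:06 UTC on Apr 2.
Add 2 hours and 52 minutes flight time → 09:58 UTC.
Brisbane is UTC+10:00, so local arrival = 09:58 + 10:00 = 19:58 on Apr 2.
Layover = 03:48 − 19:58 (+1 day) = 7 hours 50 minutes.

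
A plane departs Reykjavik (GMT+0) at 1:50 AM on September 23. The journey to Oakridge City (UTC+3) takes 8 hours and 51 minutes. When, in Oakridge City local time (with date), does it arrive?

1:41 PM on September 23

Reykjavik is at UTC+0, so departure is already 1:50 AM UTC on Sep 23.
Add 8 hours 51 minutes travel time → 10:41 AM UTC.
Oakridge City is UTC+3:00, so local arrival = 10:41 AM + 3:00 = 1:41 PM on Sep 23.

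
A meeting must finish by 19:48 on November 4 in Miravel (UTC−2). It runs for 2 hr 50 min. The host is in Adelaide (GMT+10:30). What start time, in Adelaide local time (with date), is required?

05:28 on Nov 5

Target end time in UTC: 19:48 + 2:00 = 21:48 on Nov 4.
Subtract 2 hours and 50 minutes → start 18:58 UTC on Nov 4.
Adelaide is UTC+10:30: 18:58 + 10:30 = 05:28 on Nov 5.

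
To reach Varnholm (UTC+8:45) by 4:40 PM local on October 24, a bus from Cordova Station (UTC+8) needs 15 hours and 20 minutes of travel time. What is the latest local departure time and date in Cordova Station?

12:35 AM on October 24

Target arrival in UTC: 4:40 PM − 8:45 = 7:55 AM on Oct 24.
Subtract 15 hours and 20 minutes → departure 4:35 PM UTC on Oct 23.
Cordova Station is UTC+8:00: 4:35 PM + 8:00 = 12:35 AM on Oct 24.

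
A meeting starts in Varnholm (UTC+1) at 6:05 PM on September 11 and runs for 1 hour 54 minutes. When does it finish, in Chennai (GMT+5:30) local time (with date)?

Convert start to UTC: 6:05 PM − 1:00 = 5:05 PM UTC on Sep 11.
Add 1 hour 54 minutes duration → 6:59 PM UTC.
Chennai is UTC+5:30, so local end time = 6:59 PM + 5:30 = 12:29 AM on Sep 12.

12:29 AM on Sep 12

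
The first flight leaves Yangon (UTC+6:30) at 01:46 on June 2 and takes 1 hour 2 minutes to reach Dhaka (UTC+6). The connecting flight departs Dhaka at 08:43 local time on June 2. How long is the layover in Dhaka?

6 hours 25 minutes

Convert departure to UTC: 01:46 − 6:30 = 19:16 UTC on Jun 1.
Add 1 hour 2 minutes flight time → 20:18 UTC.
Dhaka is UTC+6:00, so local arrival = 20:18 + 6:00 = 02:18 on Jun 2.
Layover = 08:43 − 02:18 = 6 hours 25 minutes.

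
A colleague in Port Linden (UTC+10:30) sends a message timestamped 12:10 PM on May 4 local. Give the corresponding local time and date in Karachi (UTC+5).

6:40 AM on May 4

Karachi is 5:30 behind Port Linden.
Shift by the zone difference: 12:10 PM − 5:30 = 6:40 AM on May 4 in Karachi.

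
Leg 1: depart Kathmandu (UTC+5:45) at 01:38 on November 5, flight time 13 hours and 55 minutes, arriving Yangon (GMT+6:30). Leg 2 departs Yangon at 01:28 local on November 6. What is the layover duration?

9 hours 10 minutes

Convert departure to UTC: 01:38 − 5:45 = 19:53 UTC on Nov 4.
Add 13 hours and 55 minutes flight time → 09:48 UTC (Nov 5).
Yangon is UTC+6:30, so local arrival = 09:48 + 6:30 = 16:18 on Nov 5.
Layover = 01:28 − 16:18 (+1 day) = 9 hours 10 minutes.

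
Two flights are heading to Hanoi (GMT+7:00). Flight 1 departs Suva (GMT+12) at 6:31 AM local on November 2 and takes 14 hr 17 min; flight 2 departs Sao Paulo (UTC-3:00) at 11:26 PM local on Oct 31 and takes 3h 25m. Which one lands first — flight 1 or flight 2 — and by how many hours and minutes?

the second, by 26 hours 57 minutes

Flight 1 in UTC: 6:31 AM − 12:00 = 6:31 PM on Nov 1.
+14 hours and 17 minutes → arrive 8:48 AM UTC on Nov 2.
Flight 2 in UTC: 11:26 PM + 3:00 = 2:26 AM on Nov 1.
+3 hours 25 minutes → arrive 5:51 AM UTC on Nov 1.
Flight 2 lands earlier by 26 hours 57 minutes.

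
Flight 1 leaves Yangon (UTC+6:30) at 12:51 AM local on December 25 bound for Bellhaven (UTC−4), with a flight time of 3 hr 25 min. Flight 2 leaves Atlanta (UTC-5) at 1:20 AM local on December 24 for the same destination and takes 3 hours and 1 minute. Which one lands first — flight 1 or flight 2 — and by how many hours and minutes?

Flight 1 in UTC: 12:51 AM − 6:30 = 6:21 PM on Dec 24.
+3 hours and 25 minutes → arrive 9:46 PM UTC on Dec 24.
Flight 2 in UTC: 1:20 AM + 5:00 = 6:20 AM on Dec 24.
+3 hours 1 minute → arrive 9:21 AM UTC on Dec 24.
Flight 2 lands earlier by 12 hours 25 minutes.

the second, by 12 hours 25 minutes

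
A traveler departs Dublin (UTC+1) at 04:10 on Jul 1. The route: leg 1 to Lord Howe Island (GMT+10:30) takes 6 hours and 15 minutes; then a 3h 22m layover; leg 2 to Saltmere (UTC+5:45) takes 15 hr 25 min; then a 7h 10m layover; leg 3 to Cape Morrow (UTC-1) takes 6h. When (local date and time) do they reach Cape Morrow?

Convert departure to UTC: 04:10 − 1:00 = 03:10 UTC on Jul 1.
Add 6 hours 15 minutes leg 1 → 09:25 UTC.
Add 3 hours and 22 minutes layover in Lord Howe Island → 12:47 UTC.
Add 15 hours 25 minutes leg 2 → 04:12 UTC (Jul 2).
Add 7 hours and 10 minutes layover in Saltmere → 11:22 UTC.
Add 6 hours leg 3 → 17:22 UTC.
Cape Morrow is UTC−1:00, so local arrival = 17:22 − 1:00 = 16:22 on Jul 2.

16:22 on July 2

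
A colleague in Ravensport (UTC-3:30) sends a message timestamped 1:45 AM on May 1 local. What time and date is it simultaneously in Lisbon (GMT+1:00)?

Lisbon is 4:30 ahead of Ravensport.
Shift by the zone difference: 1:45 AM + 4:30 = 6:15 AM on May 1 in Lisbon.

6:15 AM on May 1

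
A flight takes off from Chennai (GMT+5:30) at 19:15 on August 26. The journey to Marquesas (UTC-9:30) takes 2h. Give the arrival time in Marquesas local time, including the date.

06:15 on August 26

Convert departure to UTC: 19:15 − 5:30 = 13:45 UTC on Aug 26.
Add 2 hours travel time → 15:45 UTC.
Marquesas is UTC−9:30, so local arrival = 15:45 − 9:30 = 06:15 on Aug 26.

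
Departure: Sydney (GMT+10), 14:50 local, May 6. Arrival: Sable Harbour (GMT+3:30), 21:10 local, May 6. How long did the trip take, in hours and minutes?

12 hours 50 minutes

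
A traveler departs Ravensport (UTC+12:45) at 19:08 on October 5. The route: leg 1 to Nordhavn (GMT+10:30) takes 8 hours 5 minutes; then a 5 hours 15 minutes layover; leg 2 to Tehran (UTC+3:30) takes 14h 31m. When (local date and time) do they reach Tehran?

Convert departure to UTC: 19:08 − 12:45 = 06:23 UTC on Oct 5.
Add 8 hours 5 minutes leg 1 → 14:28 UTC.
Add 5 hours 15 minutes layover in Nordhavn → 19:43 UTC.
Add 14 hours and 31 minutes leg 2 → 10:14 UTC (Oct 6).
Tehran is UTC+3:30, so local arrival = 10:14 + 3:30 = 13:44 on Oct 6.

13:44 on Oct 6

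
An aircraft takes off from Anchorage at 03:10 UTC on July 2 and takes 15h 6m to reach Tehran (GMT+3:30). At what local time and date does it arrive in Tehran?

21:46 on July 2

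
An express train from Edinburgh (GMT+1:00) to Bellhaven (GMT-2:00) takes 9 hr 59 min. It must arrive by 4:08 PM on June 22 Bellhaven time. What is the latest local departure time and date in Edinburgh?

Target arrival in UTC: 4:08 PM + 2:00 = 6:08 PM on Jun 22.
Subtract 9 hours and 59 minutes → departure 8:09 AM UTC on Jun 22.
Edinburgh is UTC+1:00: 8:09 AM + 1:00 = 9:09 AM on Jun 22.

9:09 AM on Jun 22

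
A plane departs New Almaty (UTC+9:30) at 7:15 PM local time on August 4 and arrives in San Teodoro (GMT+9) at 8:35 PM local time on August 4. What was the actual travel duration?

Departure in UTC: 7:15 PM − 9:30 = 9:45 AM on Aug 4.
Arrival in UTC: 8:35 PM − 9:00 = 11:35 AM on Aug 4.
Elapsed = 11:35 AM − 9:45 AM = 1 hour 50 minutes.

1 hour 50 minutes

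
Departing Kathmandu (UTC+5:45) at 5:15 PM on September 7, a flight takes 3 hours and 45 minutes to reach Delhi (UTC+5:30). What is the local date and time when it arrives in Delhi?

Convert departure to UTC: 5:15 PM − 5:45 = 11:30 AM UTC on Sep 7.
Add 3 hours 45 minutes travel time → 3:15 PM UTC.
Delhi is UTC+5:30, so local arrival = 3:15 PM + 5:30 = 8:45 PM on Sep 7.

8:45 PM on September 7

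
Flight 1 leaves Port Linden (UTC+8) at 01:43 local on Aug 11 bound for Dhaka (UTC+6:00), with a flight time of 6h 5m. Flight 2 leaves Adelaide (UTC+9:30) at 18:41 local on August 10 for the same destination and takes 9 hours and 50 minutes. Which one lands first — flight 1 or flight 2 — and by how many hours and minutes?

Flight 1 in UTC: 01:43 − 8:00 = 17:43 on Aug 10.
+6 hours 5 minutes → arrive 23:48 UTC on Aug 10.
Flight 2 in UTC: 18:41 − 9:30 = 09:11 on Aug 10.
+9 hours 50 minutes → arrive 19:01 UTC on Aug 10.
Flight 2 lands earlier by 4 hours 47 minutes.

the second, by 4 hours 47 minutes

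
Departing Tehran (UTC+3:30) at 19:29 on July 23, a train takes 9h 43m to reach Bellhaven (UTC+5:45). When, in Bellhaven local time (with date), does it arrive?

07:27 on July 24

Convert departure to UTC: 19:29 − 3:30 = 15:59 UTC on Jul 23.
Add 9 hours 43 minutes travel time → 01:42 UTC (Jul 24).
Bellhaven is UTC+5:45, so local arrival = 01:42 + 5:45 = 07:27 on Jul 24.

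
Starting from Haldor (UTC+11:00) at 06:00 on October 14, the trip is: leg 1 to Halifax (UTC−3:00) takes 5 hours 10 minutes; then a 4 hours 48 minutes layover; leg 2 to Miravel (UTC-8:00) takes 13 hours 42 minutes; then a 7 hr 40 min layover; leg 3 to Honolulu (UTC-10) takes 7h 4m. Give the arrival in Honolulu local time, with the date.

23:24 on October 14

Convert departure to UTC: 06:00 − 11:00 = 19:00 UTC on Oct 13.
Add 5 hours and 10 minutes leg 1 → 00:10 UTC (Oct 14).
Add 4 hours and 48 minutes layover in Halifax → 04:58 UTC.
Add 13 hours 42 minutes leg 2 → 18:40 UTC.
Add 7 hours and 40 minutes layover in Miravel → 02:20 UTC (Oct 15).
Add 7 hours 4 minutes leg 3 → 09:24 UTC.
Honolulu is UTC−10:00, so local arrival = 09:24 − 10:00 = 23:24 on Oct 14.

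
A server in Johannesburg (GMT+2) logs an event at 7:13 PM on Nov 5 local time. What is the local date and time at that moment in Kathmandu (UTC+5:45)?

10:58 PM on Nov 5

In UTC: 7:13 PM − 2:00 = 5:13 PM on Nov 5.
Kathmandu is UTC+5:45: 5:13 PM + 5:45 = 10:58 PM on Nov 5.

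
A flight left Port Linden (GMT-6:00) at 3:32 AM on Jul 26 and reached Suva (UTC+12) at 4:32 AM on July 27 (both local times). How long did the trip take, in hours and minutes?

Departure in UTC: 3:32 AM + 6:00 = 9:32 AM on Jul 26.
Arrival in UTC: 4:32 AM − 12:00 = 4:32 PM on Jul 26.
Elapsed = 4:32 PM − 9:32 AM = 7 hours.

7 hours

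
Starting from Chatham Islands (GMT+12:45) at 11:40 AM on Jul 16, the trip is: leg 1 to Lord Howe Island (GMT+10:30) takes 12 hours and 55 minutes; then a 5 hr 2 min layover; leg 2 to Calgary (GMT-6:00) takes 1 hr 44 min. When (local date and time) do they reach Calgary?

12:36 PM on July 16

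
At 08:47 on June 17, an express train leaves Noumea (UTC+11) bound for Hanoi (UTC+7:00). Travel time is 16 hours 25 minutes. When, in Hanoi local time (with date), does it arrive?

Convert departure to UTC: 08:47 − 11:00 = 21:47 UTC on Jun 16.
Add 16 hours and 25 minutes travel time → 14:12 UTC (Jun 17).
Hanoi is UTC+7:00, so local arrival = 14:12 + 7:00 = 21:12 on Jun 17.

21:12 on June 17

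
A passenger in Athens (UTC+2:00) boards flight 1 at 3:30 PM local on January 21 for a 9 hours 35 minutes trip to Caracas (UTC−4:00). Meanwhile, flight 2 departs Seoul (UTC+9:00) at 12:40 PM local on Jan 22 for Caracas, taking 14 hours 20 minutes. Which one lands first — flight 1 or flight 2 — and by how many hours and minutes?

the first, by 18 hours 55 minutes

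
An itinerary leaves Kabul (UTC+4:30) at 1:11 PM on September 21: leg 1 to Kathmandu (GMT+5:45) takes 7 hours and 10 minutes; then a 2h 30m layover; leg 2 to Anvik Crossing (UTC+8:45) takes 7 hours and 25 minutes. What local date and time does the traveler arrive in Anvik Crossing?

Convert departure to UTC: 1:11 PM − 4:30 = 8:41 AM UTC on Sep 21.
Add 7 hours 10 minutes leg 1 → 3:51 PM UTC.
Add 2 hours 30 minutes layover in Kathmandu → 6:21 PM UTC.
Add 7 hours and 25 minutes leg 2 → 1:46 AM UTC (Sep 22).
Anvik Crossing is UTC+8:45, so local arrival = 1:46 AM + 8:45 = 10:31 AM on Sep 22.

10:31 AM on Sep 22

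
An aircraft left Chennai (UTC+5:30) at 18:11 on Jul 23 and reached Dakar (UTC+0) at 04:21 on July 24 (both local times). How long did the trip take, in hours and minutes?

15 hours 40 minutes

Departure in UTC: 18:11 − 5:30 = 12:41 on Jul 23.
Arrival is already UTC: 04:21 on Jul 24.
Elapsed = 04:21 − 12:41 (+1 day) = 15 hours 40 minutes.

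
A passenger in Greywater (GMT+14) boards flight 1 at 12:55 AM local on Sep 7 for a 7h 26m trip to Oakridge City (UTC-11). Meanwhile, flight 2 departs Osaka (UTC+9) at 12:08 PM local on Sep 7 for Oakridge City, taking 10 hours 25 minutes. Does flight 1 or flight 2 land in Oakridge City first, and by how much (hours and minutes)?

the first, by 19 hours 12 minutes

Flight 1 in UTC: 12:55 AM − 14:00 = 10:55 AM on Sep 6.
+7 hours 26 minutes → arrive 6:21 PM UTC on Sep 6.
Flight 2 in UTC: 12:08 PM − 9:00 = 3:08 AM on Sep 7.
+10 hours and 25 minutes → arrive 1:33 PM UTC on Sep 7.
Flight 1 lands earlier by 19 hours 12 minutes.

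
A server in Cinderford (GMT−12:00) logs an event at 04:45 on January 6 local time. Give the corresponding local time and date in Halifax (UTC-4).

Halifax is 8:00 ahead of Cinderford.
Shift by the zone difference: 04:45 + 8:00 = 12:45 on Jan 6 in Halifax.

12:45 on Jan 6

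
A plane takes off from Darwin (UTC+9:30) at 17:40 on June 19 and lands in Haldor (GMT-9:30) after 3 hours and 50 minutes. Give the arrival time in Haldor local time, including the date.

02:30 on June 19

Convert departure to UTC: 17:40 − 9:30 = 08:10 UTC on Jun 19.
Add 3 hours and 50 minutes travel time → 12:00 UTC.
Haldor is UTC−9:30, so local arrival = 12:00 − 9:30 = 02:30 on Jun 19.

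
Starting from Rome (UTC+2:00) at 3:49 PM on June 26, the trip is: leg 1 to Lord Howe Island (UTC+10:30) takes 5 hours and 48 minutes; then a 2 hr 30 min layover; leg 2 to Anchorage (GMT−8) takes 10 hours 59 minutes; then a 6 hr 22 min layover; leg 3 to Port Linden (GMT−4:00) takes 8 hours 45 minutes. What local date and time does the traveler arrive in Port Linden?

8:13 PM on June 27

Convert departure to UTC: 3:49 PM − 2:00 = 1:49 PM UTC on Jun 26.
Add 5 hours and 48 minutes leg 1 → 7:37 PM UTC.
Add 2 hours and 30 minutes layover in Lord Howe Island → 10:07 PM UTC.
Add 10 hours and 59 minutes leg 2 → 9:06 AM UTC (Jun 27).
Add 6 hours and 22 minutes layover in Anchorage → 3:28 PM UTC.
Add 8 hours and 45 minutes leg 3 → 12:13 AM UTC (Jun 28).
Port Linden is UTC−4:00, so local arrival = 12:13 AM − 4:00 = 8:13 PM on Jun 27.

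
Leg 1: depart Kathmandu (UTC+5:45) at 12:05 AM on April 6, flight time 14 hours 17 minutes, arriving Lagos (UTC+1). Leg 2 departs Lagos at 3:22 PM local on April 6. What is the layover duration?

Convert departure to UTC: 12:05 AM − 5:45 = 6:20 PM UTC on Apr 5.
Add 14 hours 17 minutes flight time → 8:37 AM UTC (Apr 6).
Lagos is UTC+1:00, so local arrival = 8:37 AM + 1:00 = 9:37 AM on Apr 6.
Layover = 3:22 PM − 9:37 AM = 5 hours 45 minutes.

5 hours 45 minutes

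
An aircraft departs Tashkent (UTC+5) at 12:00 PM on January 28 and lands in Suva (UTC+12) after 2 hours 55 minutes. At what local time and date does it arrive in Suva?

9:55 PM on January 28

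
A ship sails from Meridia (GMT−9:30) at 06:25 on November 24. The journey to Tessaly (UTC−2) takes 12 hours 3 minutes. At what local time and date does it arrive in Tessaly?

01:58 on Nov 25

Convert departure to UTC: 06:25 + 9:30 = 15:55 UTC on Nov 24.
Add 12 hours and 3 minutes travel time → 03:58 UTC (Nov 25).
Tessaly is UTC−2:00, so local arrival = 03:58 − 2:00 = 01:58 on Nov 25.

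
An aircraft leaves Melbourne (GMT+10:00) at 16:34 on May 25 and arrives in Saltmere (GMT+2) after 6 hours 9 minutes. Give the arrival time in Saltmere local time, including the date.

14:43 on May 25

Convert departure to UTC: 16:34 − 10:00 = 06:34 UTC on May 25.
Add 6 hours and 9 minutes travel time → 12:43 UTC.
Saltmere is UTC+2:00, so local arrival = 12:43 + 2:00 = 14:43 on May 25.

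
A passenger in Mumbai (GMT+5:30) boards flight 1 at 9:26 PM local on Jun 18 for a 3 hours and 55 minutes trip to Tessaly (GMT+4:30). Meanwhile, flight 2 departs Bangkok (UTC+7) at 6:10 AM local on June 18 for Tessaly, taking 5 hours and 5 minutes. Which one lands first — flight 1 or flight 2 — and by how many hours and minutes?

Flight 1 in UTC: 9:26 PM − 5:30 = 3:56 PM on Jun 18.
+3 hours and 55 minutes → arrive 7:51 PM UTC on Jun 18.
Flight 2 in UTC: 6:10 AM − 7:00 = 11:10 PM on Jun 17.
+5 hours and 5 minutes → arrive 4:15 AM UTC on Jun 18.
Flight 2 lands earlier by 15 hours 36 minutes.

the second, by 15 hours 36 minutes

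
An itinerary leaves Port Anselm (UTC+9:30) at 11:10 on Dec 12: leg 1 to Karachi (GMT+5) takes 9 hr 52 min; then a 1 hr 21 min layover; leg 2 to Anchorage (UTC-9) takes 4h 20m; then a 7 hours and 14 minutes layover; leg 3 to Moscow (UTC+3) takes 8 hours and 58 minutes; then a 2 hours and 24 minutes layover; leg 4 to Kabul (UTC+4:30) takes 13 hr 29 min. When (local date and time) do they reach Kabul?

Convert departure to UTC: 11:10 − 9:30 = 01:40 UTC on Dec 12.
Add 9 hours 52 minutes leg 1 → 11:32 UTC.
Add 1 hour and 21 minutes layover in Karachi → 12:53 UTC.
Add 4 hours 20 minutes leg 2 → 17:13 UTC.
Add 7 hours and 14 minutes layover in Anchorage → 00:27 UTC (Dec 13).
Add 8 hours and 58 minutes leg 3 → 09:25 UTC.
Add 2 hours 24 minutes layover in Moscow → 11:49 UTC.
Add 13 hours and 29 minutes leg 4 → 01:18 UTC (Dec 14).
Kabul is UTC+4:30, so local arrival = 01:18 + 4:30 = 05:48 on Dec 14.

05:48 on Dec 14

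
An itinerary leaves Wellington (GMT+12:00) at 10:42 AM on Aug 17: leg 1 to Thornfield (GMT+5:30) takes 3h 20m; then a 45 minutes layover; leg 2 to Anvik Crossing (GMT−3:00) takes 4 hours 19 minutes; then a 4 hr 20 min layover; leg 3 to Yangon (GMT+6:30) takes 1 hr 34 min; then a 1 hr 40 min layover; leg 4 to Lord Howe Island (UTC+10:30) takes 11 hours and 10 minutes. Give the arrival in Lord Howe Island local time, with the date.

Convert departure to UTC: 10:42 AM − 12:00 = 10:42 PM UTC on Aug 16.
Add 3 hours and 20 minutes leg 1 → 2:02 AM UTC (Aug 17).
Add 45 minutes layover in Thornfield → 2:47 AM UTC.
Add 4 hours and 19 minutes leg 2 → 7:06 AM UTC.
Add 4 hours and 20 minutes layover in Anvik Crossing → 11:26 AM UTC.
Add 1 hour and 34 minutes leg 3 → 1:00 PM UTC.
Add 1 hour 40 minutes layover in Yangon → 2:40 PM UTC.
Add 11 hours and 10 minutes leg 4 → 1:50 AM UTC (Aug 18).
Lord Howe Island is UTC+10:30, so local arrival = 1:50 AM + 10:30 = 12:20 PM on Aug 18.

12:20 PM on August 18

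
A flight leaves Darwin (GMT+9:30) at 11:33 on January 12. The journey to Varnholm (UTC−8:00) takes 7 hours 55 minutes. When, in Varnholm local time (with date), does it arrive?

01:58 on January 12

Convert departure to UTC: 11:33 − 9:30 = 02:03 UTC on Jan 12.
Add 7 hours 55 minutes travel time → 09:58 UTC.
Varnholm is UTC−8:00, so local arrival = 09:58 − 8:00 = 01:58 on Jan 12.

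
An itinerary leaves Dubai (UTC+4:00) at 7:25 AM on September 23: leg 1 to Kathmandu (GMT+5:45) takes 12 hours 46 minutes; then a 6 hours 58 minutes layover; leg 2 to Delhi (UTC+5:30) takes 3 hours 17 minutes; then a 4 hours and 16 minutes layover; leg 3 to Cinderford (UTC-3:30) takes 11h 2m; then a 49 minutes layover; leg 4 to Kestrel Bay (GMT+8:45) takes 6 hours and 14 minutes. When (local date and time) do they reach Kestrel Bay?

Convert departure to UTC: 7:25 AM − 4:00 = 3:25 AM UTC on Sep 23.
Add 12 hours 46 minutes leg 1 → 4:11 PM UTC.
Add 6 hours 58 minutes layover in Kathmandu → 11:09 PM UTC.
Add 3 hours 17 minutes leg 2 → 2:26 AM UTC (Sep 24).
Add 4 hours and 16 minutes layover in Delhi → 6:42 AM UTC.
Add 11 hours 2 minutes leg 3 → 5:44 PM UTC.
Add 49 minutes layover in Cinderford → 6:33 PM UTC.
Add 6 hours 14 minutes leg 4 → 12:47 AM UTC (Sep 25).
Kestrel Bay is UTC+8:45, so local arrival = 12:47 AM + 8:45 = 9:32 AM on Sep 25.

9:32 AM on September 25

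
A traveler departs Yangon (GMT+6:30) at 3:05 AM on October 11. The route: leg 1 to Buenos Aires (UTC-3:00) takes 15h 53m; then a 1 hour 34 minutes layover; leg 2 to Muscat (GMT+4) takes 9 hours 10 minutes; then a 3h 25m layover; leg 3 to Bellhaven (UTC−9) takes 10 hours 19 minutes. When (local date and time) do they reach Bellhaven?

3:56 AM on October 12

Convert departure to UTC: 3:05 AM − 6:30 = 8:35 PM UTC on Oct 10.
Add 15 hours 53 minutes leg 1 → 12:28 PM UTC (Oct 11).
Add 1 hour 34 minutes layover in Buenos Aires → 2:02 PM UTC.
Add 9 hours and 10 minutes leg 2 → 11:12 PM UTC.
Add 3 hours 25 minutes layover in Muscat → 2:37 AM UTC (Oct 12).
Add 10 hours 19 minutes leg 3 → 12:56 PM UTC.
Bellhaven is UTC−9:00, so local arrival = 12:56 PM − 9:00 = 3:56 AM on Oct 12.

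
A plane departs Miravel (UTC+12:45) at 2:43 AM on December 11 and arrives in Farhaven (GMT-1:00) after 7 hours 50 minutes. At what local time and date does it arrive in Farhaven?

8:48 PM on December 10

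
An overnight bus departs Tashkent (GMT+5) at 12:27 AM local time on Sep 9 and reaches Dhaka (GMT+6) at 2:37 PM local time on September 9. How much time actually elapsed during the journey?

Departure in UTC: 12:27 AM − 5:00 = 7:27 PM on Sep 8.
Arrival in UTC: 2:37 PM − 6:00 = 8:37 AM on Sep 9.
Elapsed = 8:37 AM − 7:27 PM (+1 day) = 13 hours 10 minutes.

13 hours 10 minutes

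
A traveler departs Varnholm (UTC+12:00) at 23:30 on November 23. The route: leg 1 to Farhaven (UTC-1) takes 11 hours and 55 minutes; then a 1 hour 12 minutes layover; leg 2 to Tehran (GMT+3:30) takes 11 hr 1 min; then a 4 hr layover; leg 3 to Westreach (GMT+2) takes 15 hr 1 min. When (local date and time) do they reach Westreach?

Convert departure to UTC: 23:30 − 12:00 = 11:30 UTC on Nov 23.
Add 11 hours 55 minutes leg 1 → 23:25 UTC.
Add 1 hour and 12 minutes layover in Farhaven → 00:37 UTC (Nov 24).
Add 11 hours 1 minute leg 2 → 11:38 UTC.
Add 4 hours layover in Tehran → 15:38 UTC.
Add 15 hours and 1 minute leg 3 → 06:39 UTC (Nov 25).
Westreach is UTC+2:00, so local arrival = 06:39 + 2:00 = 08:39 on Nov 25.

08:39 on Nov 25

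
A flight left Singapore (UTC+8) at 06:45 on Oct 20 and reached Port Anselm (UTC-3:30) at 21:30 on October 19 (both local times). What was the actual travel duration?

2 hours 15 minutes

Departure in UTC: 06:45 − 8:00 = 22:45 on Oct 19.
Arrival in UTC: 21:30 + 3:30 = 01:00 on Oct 20.
Elapsed = 01:00 − 22:45 (+1 day) = 2 hours 15 minutes.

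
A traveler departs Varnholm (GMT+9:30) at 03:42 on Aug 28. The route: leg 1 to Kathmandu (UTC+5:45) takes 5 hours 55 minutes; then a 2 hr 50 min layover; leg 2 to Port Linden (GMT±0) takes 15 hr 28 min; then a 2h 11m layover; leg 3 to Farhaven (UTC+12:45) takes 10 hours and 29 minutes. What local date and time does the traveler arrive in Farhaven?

19:50 on August 29

Convert departure to UTC: 03:42 − 9:30 = 18:12 UTC on Aug 27.
Add 5 hours 55 minutes leg 1 → 00:07 UTC (Aug 28).
Add 2 hours and 50 minutes layover in Kathmandu → 02:57 UTC.
Add 15 hours and 28 minutes leg 2 → 18:25 UTC.
Add 2 hours 11 minutes layover in Port Linden → 20:36 UTC.
Add 10 hours and 29 minutes leg 3 → 07:05 UTC (Aug 29).
Farhaven is UTC+12:45, so local arrival = 07:05 + 12:45 = 19:50 on Aug 29.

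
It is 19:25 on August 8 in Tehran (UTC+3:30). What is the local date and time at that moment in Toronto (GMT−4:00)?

11:55 on August 8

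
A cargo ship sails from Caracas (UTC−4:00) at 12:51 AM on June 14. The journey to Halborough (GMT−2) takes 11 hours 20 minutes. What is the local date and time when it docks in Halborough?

2:11 PM on June 14

Convert departure to UTC: 12:51 AM + 4:00 = 4:51 AM UTC on Jun 14.
Add 11 hours 20 minutes travel time → 4:11 PM UTC.
Halborough is UTC−2:00, so local arrival = 4:11 PM − 2:00 = 2:11 PM on Jun 14.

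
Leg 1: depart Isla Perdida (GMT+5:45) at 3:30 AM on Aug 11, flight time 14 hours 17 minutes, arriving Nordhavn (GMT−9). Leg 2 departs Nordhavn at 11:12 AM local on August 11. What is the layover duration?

8 hours 10 minutes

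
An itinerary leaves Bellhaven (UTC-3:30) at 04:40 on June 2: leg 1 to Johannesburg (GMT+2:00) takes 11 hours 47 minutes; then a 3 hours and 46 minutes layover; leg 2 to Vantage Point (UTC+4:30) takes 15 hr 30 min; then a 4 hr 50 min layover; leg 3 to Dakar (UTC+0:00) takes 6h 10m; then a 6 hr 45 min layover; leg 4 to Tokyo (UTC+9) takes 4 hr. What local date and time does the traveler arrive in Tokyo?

21:58 on June 4

Convert departure to UTC: 04:40 + 3:30 = 08:10 UTC on Jun 2.
Add 11 hours 47 minutes leg 1 → 19:57 UTC.
Add 3 hours and 46 minutes layover in Johannesburg → 23:43 UTC.
Add 15 hours and 30 minutes leg 2 → 15:13 UTC (Jun 3).
Add 4 hours and 50 minutes layover in Vantage Point → 20:03 UTC.
Add 6 hours 10 minutes leg 3 → 02:13 UTC (Jun 4).
Add 6 hours and 45 minutes layover in Dakar → 08:58 UTC.
Add 4 hours leg 4 → 12:58 UTC.
Tokyo is UTC+9:00, so local arrival = 12:58 + 9:00 = 21:58 on Jun 4.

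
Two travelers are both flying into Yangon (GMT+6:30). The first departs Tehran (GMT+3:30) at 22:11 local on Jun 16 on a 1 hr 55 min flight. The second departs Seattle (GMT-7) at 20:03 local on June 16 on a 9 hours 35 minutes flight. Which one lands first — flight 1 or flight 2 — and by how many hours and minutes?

the first, by 16 hours 2 minutes

Flight 1 in UTC: 22:11 − 3:30 = 18:41 on Jun 16.
+1 hour and 55 minutes → arrive 20:36 UTC on Jun 16.
Flight 2 in UTC: 20:03 + 7:00 = 03:03 on Jun 17.
+9 hours and 35 minutes → arrive 12:38 UTC on Jun 17.
Flight 1 lands earlier by 16 hours 2 minutes.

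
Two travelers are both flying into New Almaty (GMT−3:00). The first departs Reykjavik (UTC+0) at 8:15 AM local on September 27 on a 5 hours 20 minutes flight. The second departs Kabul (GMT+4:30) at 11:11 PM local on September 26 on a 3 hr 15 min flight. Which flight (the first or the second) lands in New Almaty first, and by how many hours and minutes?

the second, by 15 hours 39 minutes

Flight 1 departs at 8:15 AM UTC (Sep 27).
+5 hours 20 minutes → arrive 1:35 PM UTC on Sep 27.
Flight 2 in UTC: 11:11 PM − 4:30 = 6:41 PM on Sep 26.
+3 hours 15 minutes → arrive 9:56 PM UTC on Sep 26.
Flight 2 lands earlier by 15 hours 39 minutes.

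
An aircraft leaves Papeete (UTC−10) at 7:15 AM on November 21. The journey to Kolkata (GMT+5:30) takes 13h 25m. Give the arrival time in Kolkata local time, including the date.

Kolkata is 15:30 ahead of Papeete.
After 13 hours and 25 minutes it is 8:40 PM in Papeete.
Shift by the zone difference: 8:40 PM + 15:30 = 12:10 PM on Nov 22 in Kolkata.

12:10 PM on November 22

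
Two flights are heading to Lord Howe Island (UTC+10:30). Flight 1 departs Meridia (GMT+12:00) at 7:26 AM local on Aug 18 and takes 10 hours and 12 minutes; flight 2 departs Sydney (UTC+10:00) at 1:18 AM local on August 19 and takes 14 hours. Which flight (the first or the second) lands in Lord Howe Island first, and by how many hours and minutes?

Flight 1 in UTC: 7:26 AM − 12:00 = 7:26 PM on Aug 17.
+10 hours 12 minutes → arrive 5:38 AM UTC on Aug 18.
Flight 2 in UTC: 1:18 AM − 10:00 = 3:18 PM on Aug 18.
+14 hours → arrive 5:18 AM UTC on Aug 19.
Flight 1 lands earlier by 23 hours 40 minutes.

the first, by 23 hours 40 minutes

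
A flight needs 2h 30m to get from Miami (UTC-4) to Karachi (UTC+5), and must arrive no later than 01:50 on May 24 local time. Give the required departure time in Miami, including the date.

14:20 on May 23

Target arrival in UTC: 01:50 − 5:00 = 20:50 on May 23.
Subtract 2 hours and 30 minutes → departure 18:20 UTC on May 23.
Miami is UTC−4:00: 18:20 − 4:00 = 14:20 on May 23.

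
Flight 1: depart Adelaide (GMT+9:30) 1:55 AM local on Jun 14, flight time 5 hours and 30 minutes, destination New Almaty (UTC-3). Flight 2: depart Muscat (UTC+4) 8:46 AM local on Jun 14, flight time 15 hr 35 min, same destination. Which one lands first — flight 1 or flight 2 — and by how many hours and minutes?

Flight 1 in UTC: 1:55 AM − 9:30 = 4:25 PM on Jun 13.
+5 hours 30 minutes → arrive 9:55 PM UTC on Jun 13.
Flight 2 in UTC: 8:46 AM − 4:00 = 4:46 AM on Jun 14.
+15 hours and 35 minutes → arrive 8:21 PM UTC on Jun 14.
Flight 1 lands earlier by 22 hours 26 minutes.

the first, by 22 hours 26 minutes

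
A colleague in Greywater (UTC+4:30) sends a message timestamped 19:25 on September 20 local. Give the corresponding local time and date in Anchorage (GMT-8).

In UTC: 19:25 − 4:30 = 14:55 on Sep 20.
Anchorage is UTC−8:00: 14:55 − 8:00 = 06:55 on Sep 20.

06:55 on Sep 20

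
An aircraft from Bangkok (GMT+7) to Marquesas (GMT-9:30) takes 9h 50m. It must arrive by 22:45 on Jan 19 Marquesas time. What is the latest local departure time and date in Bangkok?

05:25 on Jan 20

Target arrival in UTC: 22:45 + 9:30 = 08:15 on Jan 20.
Subtract 9 hours 50 minutes → departure 22:25 UTC on Jan 19.
Bangkok is UTC+7:00: 22:25 + 7:00 = 05:25 on Jan 20.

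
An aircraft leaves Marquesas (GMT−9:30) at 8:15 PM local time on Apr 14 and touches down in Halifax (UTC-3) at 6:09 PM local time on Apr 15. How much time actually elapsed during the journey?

Departure in UTC: 8:15 PM + 9:30 = 5:45 AM on Apr 15.
Arrival in UTC: 6:09 PM + 3:00 = 9:09 PM on Apr 15.
Elapsed = 9:09 PM − 5:45 AM = 15 hours 24 minutes.

15 hours 24 minutes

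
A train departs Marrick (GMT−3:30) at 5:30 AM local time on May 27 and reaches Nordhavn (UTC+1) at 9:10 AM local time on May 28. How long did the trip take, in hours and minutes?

23 hours 10 minutes

Nordhavn is 4:30 ahead of Marrick.
Clock-face elapsed time (ignoring zones) is 27 hours 40 minutes.
Actual elapsed = 27 hours 40 minutes − 4:30 = 23 hours 10 minutes.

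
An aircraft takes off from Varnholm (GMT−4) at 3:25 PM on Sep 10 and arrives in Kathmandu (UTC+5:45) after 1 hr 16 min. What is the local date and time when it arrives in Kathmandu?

2:26 AM on Sep 11

Kathmandu is 9:45 ahead of Varnholm.
After 1 hour and 16 minutes it is 4:41 PM in Varnholm.
Shift by the zone difference: 4:41 PM + 9:45 = 2:26 AM on Sep 11 in Kathmandu.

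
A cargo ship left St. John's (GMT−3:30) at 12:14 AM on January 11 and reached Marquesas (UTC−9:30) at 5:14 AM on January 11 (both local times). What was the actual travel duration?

Marquesas is 6:00 behind St. John's.
Clock-face elapsed time (ignoring zones) is 5 hours.
Actual elapsed = 5 hours + 6:00 = 11 hours.

11 hours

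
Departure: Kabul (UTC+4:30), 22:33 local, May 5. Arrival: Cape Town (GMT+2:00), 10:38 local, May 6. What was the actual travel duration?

Cape Town is 2:30 behind Kabul.
Clock-face elapsed time (ignoring zones) is 12 hours 5 minutes.
Actual elapsed = 12 hours 5 minutes + 2:30 = 14 hours 35 minutes.

14 hours 35 minutes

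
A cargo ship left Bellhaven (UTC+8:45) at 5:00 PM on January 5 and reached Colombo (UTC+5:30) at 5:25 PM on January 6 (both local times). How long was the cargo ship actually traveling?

Departure in UTC: 5:00 PM − 8:45 = 8:15 AM on Jan 5.
Arrival in UTC: 5:25 PM − 5:30 = 11:55 AM on Jan 6.
Elapsed = 11:55 AM − 8:15 AM (+1 day) = 27 hours 40 minutes.

27 hours 40 minutes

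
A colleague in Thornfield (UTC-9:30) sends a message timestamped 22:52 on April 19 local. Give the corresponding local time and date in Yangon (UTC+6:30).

14:52 on Apr 20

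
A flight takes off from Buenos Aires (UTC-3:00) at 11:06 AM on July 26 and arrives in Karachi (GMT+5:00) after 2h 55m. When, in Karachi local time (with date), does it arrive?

10:01 PM on July 26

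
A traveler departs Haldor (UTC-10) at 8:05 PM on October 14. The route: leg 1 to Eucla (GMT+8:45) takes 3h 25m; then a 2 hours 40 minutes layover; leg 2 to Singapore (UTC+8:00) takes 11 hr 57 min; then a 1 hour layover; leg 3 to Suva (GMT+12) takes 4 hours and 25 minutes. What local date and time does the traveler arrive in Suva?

Convert departure to UTC: 8:05 PM + 10:00 = 6:05 AM UTC on Oct 15.
Add 3 hours and 25 minutes leg 1 → 9:30 AM UTC.
Add 2 hours and 40 minutes layover in Eucla → 12:10 PM UTC.
Add 11 hours 57 minutes leg 2 → 12:07 AM UTC (Oct 16).
Add 1 hour layover in Singapore → 1:07 AM UTC.
Add 4 hours 25 minutes leg 3 → 5:32 AM UTC.
Suva is UTC+12:00, so local arrival = 5:32 AM + 12:00 = 5:32 PM on Oct 16.

5:32 PM on Oct 16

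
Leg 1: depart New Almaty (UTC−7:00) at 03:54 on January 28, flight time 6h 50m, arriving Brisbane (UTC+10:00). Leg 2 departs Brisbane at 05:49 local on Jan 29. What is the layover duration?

Convert departure to UTC: 03:54 + 7:00 = 10:54 UTC on Jan 28.
Add 6 hours 50 minutes flight time → 17:44 UTC.
Brisbane is UTC+10:00, so local arrival = 17:44 + 10:00 = 03:44 on Jan 29.
Layover = 05:49 − 03:44 = 2 hours 5 minutes.

2 hours 5 minutes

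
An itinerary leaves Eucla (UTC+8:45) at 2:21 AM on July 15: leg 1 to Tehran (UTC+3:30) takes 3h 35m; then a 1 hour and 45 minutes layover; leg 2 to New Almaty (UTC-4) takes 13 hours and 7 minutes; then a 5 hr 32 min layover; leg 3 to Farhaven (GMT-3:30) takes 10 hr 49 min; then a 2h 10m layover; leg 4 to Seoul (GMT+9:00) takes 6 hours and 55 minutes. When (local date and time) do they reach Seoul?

Convert departure to UTC: 2:21 AM − 8:45 = 5:36 PM UTC on Jul 14.
Add 3 hours 35 minutes leg 1 → 9:11 PM UTC.
Add 1 hour 45 minutes layover in Tehran → 10:56 PM UTC.
Add 13 hours 7 minutes leg 2 → 12:03 PM UTC (Jul 15).
Add 5 hours 32 minutes layover in New Almaty → 5:35 PM UTC.
Add 10 hours 49 minutes leg 3 → 4:24 AM UTC (Jul 16).
Add 2 hours 10 minutes layover in Farhaven → 6:34 AM UTC.
Add 6 hours 55 minutes leg 4 → 1:29 PM UTC.
Seoul is UTC+9:00, so local arrival = 1:29 PM + 9:00 = 10:29 PM on Jul 16.

10:29 PM on Jul 16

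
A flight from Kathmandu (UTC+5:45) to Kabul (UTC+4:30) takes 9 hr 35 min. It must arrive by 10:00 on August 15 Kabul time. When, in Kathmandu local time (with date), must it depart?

Target arrival in UTC: 10:00 − 4:30 = 05:30 on Aug 15.
Subtract 9 hours 35 minutes → departure 19:55 UTC on Aug 14.
Kathmandu is UTC+5:45: 19:55 + 5:45 = 01:40 on Aug 15.

01:40 on Aug 15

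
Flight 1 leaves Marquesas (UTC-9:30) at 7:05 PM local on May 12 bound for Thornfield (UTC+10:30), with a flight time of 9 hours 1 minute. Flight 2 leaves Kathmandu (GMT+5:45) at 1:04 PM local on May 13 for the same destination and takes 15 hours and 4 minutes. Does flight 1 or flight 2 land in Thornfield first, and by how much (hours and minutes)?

the first, by 8 hours 47 minutes

Flight 1 in UTC: 7:05 PM + 9:30 = 4:35 AM on May 13.
+9 hours 1 minute → arrive 1:36 PM UTC on May 13.
Flight 2 in UTC: 1:04 PM − 5:45 = 7:19 AM on May 13.
+15 hours 4 minutes → arrive 10:23 PM UTC on May 13.
Flight 1 lands earlier by 8 hours 47 minutes.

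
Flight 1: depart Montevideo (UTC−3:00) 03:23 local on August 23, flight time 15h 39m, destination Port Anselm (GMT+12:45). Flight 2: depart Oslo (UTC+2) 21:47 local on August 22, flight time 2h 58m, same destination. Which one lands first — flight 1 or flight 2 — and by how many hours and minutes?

the second, by 23 hours 17 minutes

Flight 1 in UTC: 03:23 + 3:00 = 06:23 on Aug 23.
+15 hours 39 minutes → arrive 22:02 UTC on Aug 23.
Flight 2 in UTC: 21:47 − 2:00 = 19:47 on Aug 22.
+2 hours 58 minutes → arrive 22:45 UTC on Aug 22.
Flight 2 lands earlier by 23 hours 17 minutes.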